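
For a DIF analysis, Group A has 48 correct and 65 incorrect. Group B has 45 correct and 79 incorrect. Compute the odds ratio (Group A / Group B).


Odds_A = 48/65 = 0.7385
Odds_B = 45/79 = 0.5696
OR = Odds_A / Odds_B = 0.7385 / 0.5696
Exactly, OR = (48 * 79) / (65 * 45) = 3792 / 2925
OR = 1.2964

1.2964


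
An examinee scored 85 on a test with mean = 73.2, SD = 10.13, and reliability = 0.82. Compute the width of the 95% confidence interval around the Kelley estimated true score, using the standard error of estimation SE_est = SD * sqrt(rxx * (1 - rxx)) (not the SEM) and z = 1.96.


True score estimate = 0.82*85 + 0.18*73.2 = 82.876
SE_est = SD * sqrt(rxx * (1 - rxx)) = 10.13 * sqrt(0.82 * 0.18) = 10.13 * sqrt(0.1476) = 3.891819
CI = T_est +/- z * SE_est, so width = 2 * z * SE_est = 2 * 1.96 * 3.891819
Width = 15.2559

15.2559


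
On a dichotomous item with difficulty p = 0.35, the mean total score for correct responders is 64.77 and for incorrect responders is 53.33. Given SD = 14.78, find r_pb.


q = 1 - p = 0.65
rpb = ((M1 - M0) / SD) * sqrt(p * q)
rpb = ((64.77 - 53.33) / 14.78) * sqrt(0.35 * 0.65)
rpb = 0.3692

0.3692


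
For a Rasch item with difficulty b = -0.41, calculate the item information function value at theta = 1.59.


P = 1/(1+exp(-(1.59--0.41))) = 0.8808
I = P*(1-P) = 0.8808 * 0.1192
I = 0.105

0.105


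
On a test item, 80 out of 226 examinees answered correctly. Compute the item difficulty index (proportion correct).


Item difficulty p = number correct / total examinees
p = 80 / 226
p = 0.354

0.354


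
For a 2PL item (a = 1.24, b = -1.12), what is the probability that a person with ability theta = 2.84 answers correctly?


a*(theta - b) = 1.24 * (2.84 - -1.12) = 4.9104
exp(-4.9104) = 0.0074
P = 1 / (1 + 0.0074)
P = 0.9927

0.9927


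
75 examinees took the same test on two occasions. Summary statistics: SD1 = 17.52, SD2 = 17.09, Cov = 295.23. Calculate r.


r = cov(X,Y) / (SD_X * SD_Y)
r = 295.23 / (17.52 * 17.09)
r = 295.23 / 299.4168
r = 0.986

0.986


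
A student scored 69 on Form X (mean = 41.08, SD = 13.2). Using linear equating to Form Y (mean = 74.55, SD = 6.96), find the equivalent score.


slope = SD_Y / SD_X = 6.96 / 13.2 ~ 0.5273
intercept = mean_Y - slope * mean_X = 74.55 - (6.96 / 13.2) * 41.08 ~ 52.8896
Y = slope * X + intercept. To avoid rounding drift from the rounded slope/intercept, evaluate the equivalent form Y = mean_Y + SD_Y * (X - mean_X) / SD_X at full precision:
Y = 74.55 + 6.96 * (69 - 41.08) / 13.2
Y = 74.55 + 6.96 * 27.92 / 13.2
Y = 74.55 + 194.3232 / 13.2
Y = 74.55 + 14.7215
Y = 89.2715

89.2715


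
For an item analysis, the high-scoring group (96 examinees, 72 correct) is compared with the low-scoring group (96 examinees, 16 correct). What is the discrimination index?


p_upper = 72/96 = 0.75
p_lower = 16/96 = 0.1667
D = 0.75 - 0.1667 = 0.5833

0.5833


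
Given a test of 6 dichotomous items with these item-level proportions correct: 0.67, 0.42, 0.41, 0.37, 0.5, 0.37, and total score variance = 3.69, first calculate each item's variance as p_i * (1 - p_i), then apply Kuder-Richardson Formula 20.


For each item, compute p_i * q_i:
  Item 1: 0.67 * 0.33 = 0.2211
  Item 2: 0.42 * 0.58 = 0.2436
  Item 3: 0.41 * 0.59 = 0.2419
  Item 4: 0.37 * 0.63 = 0.2331
  Item 5: 0.5 * 0.5 = 0.25
  Item 6: 0.37 * 0.63 = 0.2331
Sum(p_i * q_i) = 0.2211 + 0.2436 + 0.2419 + 0.2331 + 0.25 + 0.2331 = 1.4228
KR-20 = (k/(k-1)) * (1 - Sum(p_i*q_i) / Var_total)
= (6/5) * (1 - 1.4228/3.69)
= 1.2 * 0.6144
KR-20 = 0.7373

0.7373


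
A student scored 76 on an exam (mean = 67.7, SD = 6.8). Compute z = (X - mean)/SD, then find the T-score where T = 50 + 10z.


z = (X - mean) / SD = (76 - 67.7) / 6.8
z = 8.3 / 6.8
z = 1.2206
T-score = T = 50 + 10z
Carry z at full precision (z = 8.3 / 6.8) into the conversion:
T-score = 50 + 10 * (8.3 / 6.8) = 50 + 83 / 6.8
T-score = 50 + 12.2059
T-score = 62.2059

62.2059


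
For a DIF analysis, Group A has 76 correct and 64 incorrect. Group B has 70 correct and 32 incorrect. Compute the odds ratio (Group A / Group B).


Odds_A = 76/64 = 1.1875
Odds_B = 70/32 = 2.1875
OR = Odds_A / Odds_B = 1.1875 / 2.1875
Exactly, OR = (76 * 32) / (64 * 70) = 2432 / 4480
OR = 0.5429

0.5429


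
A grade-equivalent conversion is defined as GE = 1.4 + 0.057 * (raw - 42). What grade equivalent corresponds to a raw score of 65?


raw - median = 65 - 42 = 23
slope * diff = 0.057 * 23 = 1.311
GE = 1.4 + 1.311
GE = 2.711

2.711


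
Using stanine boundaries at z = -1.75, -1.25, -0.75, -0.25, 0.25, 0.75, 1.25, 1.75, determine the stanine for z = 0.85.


Stanine boundaries: [-1.75, -1.25, -0.75, -0.25, 0.25, 0.75, 1.25, 1.75]
z = 0.85
Check each boundary:
  z >= -1.75 -> could be stanine 2
  z >= -1.25 -> could be stanine 3
  z >= -0.75 -> could be stanine 4
  z >= -0.25 -> could be stanine 5
  z >= 0.25 -> could be stanine 6
  z >= 0.75 -> could be stanine 7
  z < 1.25
  z < 1.75
Highest qualifying boundary gives stanine = 7

7


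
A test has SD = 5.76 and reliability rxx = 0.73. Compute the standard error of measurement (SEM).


SEM = SD * sqrt(1 - rxx)
SEM = 5.76 * sqrt(1 - 0.73)
SEM = 5.76 * sqrt(0.27) = 5.76 * 0.519615
SEM = 2.993

2.993


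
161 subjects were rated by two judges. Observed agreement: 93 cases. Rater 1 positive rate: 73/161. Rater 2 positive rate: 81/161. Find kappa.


P_o = 93/161 = 0.57764
P_e = (73*81 + 88*80) / 25921 = 0.499711
kappa = (P_o - P_e) / (1 - P_e)
kappa = (0.57764 - 0.499711) / (1 - 0.499711)
kappa = 0.1558

0.1558


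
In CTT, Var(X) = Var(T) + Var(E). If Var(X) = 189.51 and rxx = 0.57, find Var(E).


var_true = rxx * var_obs = 0.57 * 189.51 = 108.0207
var_error = var_obs - var_true
var_error = 189.51 - 108.0207
var_error = 81.4893

81.4893


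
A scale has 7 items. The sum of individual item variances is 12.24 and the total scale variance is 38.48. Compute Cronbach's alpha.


alpha = (k/(k-1)) * (1 - sum(si^2)/s_total^2)
= (7/6) * (1 - 12.24/38.48)
alpha = 0.7956

0.7956


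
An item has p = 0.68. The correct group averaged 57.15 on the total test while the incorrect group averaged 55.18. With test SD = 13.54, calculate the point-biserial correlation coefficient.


q = 1 - p = 0.32
rpb = ((M1 - M0) / SD) * sqrt(p * q)
rpb = ((57.15 - 55.18) / 13.54) * sqrt(0.68 * 0.32)
rpb = 0.0679

0.0679


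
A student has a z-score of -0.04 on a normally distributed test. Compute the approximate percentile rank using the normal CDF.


CDF(z) = 0.5 * (1 + erf(z/sqrt(2)))
erf(-0.0283) = -0.0319
CDF = 0.484
Percentile rank = 0.484 * 100 = 48.4

48.4


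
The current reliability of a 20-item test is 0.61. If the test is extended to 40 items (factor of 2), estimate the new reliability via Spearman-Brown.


r_new = (n * rxx) / (1 + (n-1) * rxx)
r_new = (2 * 0.61) / (1 + 1 * 0.61)
r_new = 1.22 / 1.61
r_new = 0.7578

0.7578


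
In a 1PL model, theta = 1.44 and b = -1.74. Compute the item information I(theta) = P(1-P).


P = 1/(1+exp(-(1.44--1.74))) = 0.9601
I = P*(1-P) = 0.9601 * 0.0399
I = 0.0383

0.0383


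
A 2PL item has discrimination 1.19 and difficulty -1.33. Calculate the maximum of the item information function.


For 2PL, max info at theta = b = -1.33
I_max = a^2 / 4 = 1.19^2 / 4
= 1.4161 / 4
I_max = 0.354

0.354


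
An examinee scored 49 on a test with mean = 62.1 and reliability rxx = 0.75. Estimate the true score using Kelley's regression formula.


T_est = rxx * X + (1 - rxx) * mean
T_est = 0.75 * 49 + 0.25 * 62.1
T_est = 36.75 + 15.525
T_est = 52.275

52.275


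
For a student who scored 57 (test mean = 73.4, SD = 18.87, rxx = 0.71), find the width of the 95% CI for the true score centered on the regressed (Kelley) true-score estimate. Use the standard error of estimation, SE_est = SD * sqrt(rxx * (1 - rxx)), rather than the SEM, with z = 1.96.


True score estimate = 0.71*57 + 0.29*73.4 = 61.756
SE_est = SD * sqrt(rxx * (1 - rxx)) = 18.87 * sqrt(0.71 * 0.29) = 18.87 * sqrt(0.2059) = 8.56249
CI = T_est +/- z * SE_est, so width = 2 * z * SE_est = 2 * 1.96 * 8.56249
Width = 33.565

33.565


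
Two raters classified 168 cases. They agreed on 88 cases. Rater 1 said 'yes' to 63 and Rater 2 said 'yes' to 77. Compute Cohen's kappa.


P_o = 88/168 = 0.52381
P_e = (63*77 + 105*91) / 28224 = 0.510417
kappa = (P_o - P_e) / (1 - P_e)
kappa = (0.52381 - 0.510417) / (1 - 0.510417)
kappa = 0.0274

0.0274


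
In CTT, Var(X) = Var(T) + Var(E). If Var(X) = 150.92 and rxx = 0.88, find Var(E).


var_true = rxx * var_obs = 0.88 * 150.92 = 132.8096
var_error = var_obs - var_true
var_error = 150.92 - 132.8096
var_error = 18.1104

18.1104


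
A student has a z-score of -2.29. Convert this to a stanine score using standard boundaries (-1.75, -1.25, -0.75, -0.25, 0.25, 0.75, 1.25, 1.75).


Stanine boundaries: [-1.75, -1.25, -0.75, -0.25, 0.25, 0.75, 1.25, 1.75]
z = -2.29
Check each boundary:
  z < -1.75
  z < -1.25
  z < -0.75
  z < -0.25
  z < 0.25
  z < 0.75
  z < 1.25
  z < 1.75
Highest qualifying boundary gives stanine = 1

1


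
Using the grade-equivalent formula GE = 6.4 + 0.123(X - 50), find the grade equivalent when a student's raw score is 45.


raw - median = 45 - 50 = -5
slope * diff = 0.123 * -5 = -0.615
GE = 6.4 + -0.615
GE = 5.785

5.785


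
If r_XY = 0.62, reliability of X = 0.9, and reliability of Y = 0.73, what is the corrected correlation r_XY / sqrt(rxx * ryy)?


r_corrected = rxy / sqrt(rxx * ryy)
= 0.62 / sqrt(0.9 * 0.73)
= 0.62 / sqrt(0.657)
= 0.62 / 0.810555
r_corrected = 0.7649

0.7649


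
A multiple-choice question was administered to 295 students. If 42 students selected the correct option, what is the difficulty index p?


Item difficulty p = number correct / total examinees
p = 42 / 295
p = 0.1424

0.1424


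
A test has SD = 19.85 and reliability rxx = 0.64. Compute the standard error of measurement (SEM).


SEM = SD * sqrt(1 - rxx)
SEM = 19.85 * sqrt(1 - 0.64)
SEM = 19.85 * sqrt(0.36) = 19.85 * 0.6
SEM = 11.91

11.91


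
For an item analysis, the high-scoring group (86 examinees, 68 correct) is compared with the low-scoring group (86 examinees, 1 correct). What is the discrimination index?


p_upper = 68/86 = 0.7907
p_lower = 1/86 = 0.0116
D = 0.7907 - 0.0116 = 0.7791

0.7791


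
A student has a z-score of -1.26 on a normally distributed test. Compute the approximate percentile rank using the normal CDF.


CDF(z) = 0.5 * (1 + erf(z/sqrt(2)))
erf(-0.891) = -0.7923
CDF = 0.1038
Percentile rank = 0.1038 * 100 = 10.38

10.38


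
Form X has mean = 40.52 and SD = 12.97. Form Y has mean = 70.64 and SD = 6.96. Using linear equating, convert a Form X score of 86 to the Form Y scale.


slope = SD_Y / SD_X = 6.96 / 12.97 ~ 0.5366
intercept = mean_Y - slope * mean_X = 70.64 - (6.96 / 12.97) * 40.52 ~ 48.896
Y = slope * X + intercept. To avoid rounding drift from the rounded slope/intercept, evaluate the equivalent form Y = mean_Y + SD_Y * (X - mean_X) / SD_X at full precision:
Y = 70.64 + 6.96 * (86 - 40.52) / 12.97
Y = 70.64 + 6.96 * 45.48 / 12.97
Y = 70.64 + 316.5408 / 12.97
Y = 70.64 + 24.4056
Y = 95.0456

95.0456


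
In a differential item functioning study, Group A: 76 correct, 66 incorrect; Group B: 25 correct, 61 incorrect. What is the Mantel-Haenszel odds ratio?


Odds_A = 76/66 = 1.1515
Odds_B = 25/61 = 0.4098
OR = Odds_A / Odds_B = 1.1515 / 0.4098
Exactly, OR = (76 * 61) / (66 * 25) = 4636 / 1650
OR = 2.8097

2.8097


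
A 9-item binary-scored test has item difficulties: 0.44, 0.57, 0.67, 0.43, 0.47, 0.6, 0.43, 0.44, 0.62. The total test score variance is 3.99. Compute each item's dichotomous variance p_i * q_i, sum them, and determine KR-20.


For each item, compute p_i * q_i:
  Item 1: 0.44 * 0.56 = 0.2464
  Item 2: 0.57 * 0.43 = 0.2451
  Item 3: 0.67 * 0.33 = 0.2211
  Item 4: 0.43 * 0.57 = 0.2451
  Item 5: 0.47 * 0.53 = 0.2491
  Item 6: 0.6 * 0.4 = 0.24
  Item 7: 0.43 * 0.57 = 0.2451
  Item 8: 0.44 * 0.56 = 0.2464
  Item 9: 0.62 * 0.38 = 0.2356
Sum(p_i * q_i) = 0.2464 + 0.2451 + 0.2211 + 0.2451 + 0.2491 + 0.24 + 0.2451 + 0.2464 + 0.2356 = 2.1739
KR-20 = (k/(k-1)) * (1 - Sum(p_i*q_i) / Var_total)
= (9/8) * (1 - 2.1739/3.99)
= 1.125 * 0.4552
KR-20 = 0.5121

0.5121


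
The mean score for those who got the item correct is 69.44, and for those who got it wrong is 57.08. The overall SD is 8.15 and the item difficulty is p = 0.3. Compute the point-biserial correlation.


q = 1 - p = 0.7
rpb = ((M1 - M0) / SD) * sqrt(p * q)
rpb = ((69.44 - 57.08) / 8.15) * sqrt(0.3 * 0.7)
rpb = 0.695

0.695


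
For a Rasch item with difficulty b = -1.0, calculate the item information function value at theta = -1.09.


P = 1/(1+exp(-(-1.09--1.0))) = 0.4775
I = P*(1-P) = 0.4775 * 0.5225
I = 0.2495

0.2495


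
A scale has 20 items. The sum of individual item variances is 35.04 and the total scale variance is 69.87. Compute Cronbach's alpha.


alpha = (k/(k-1)) * (1 - sum(si^2)/s_total^2)
= (20/19) * (1 - 35.04/69.87)
alpha = 0.5247

0.5247


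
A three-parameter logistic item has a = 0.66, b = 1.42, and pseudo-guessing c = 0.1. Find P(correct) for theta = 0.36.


logit = 0.66*(0.36 - 1.42) = -0.6996
P* = 1/(1 + exp(--0.6996)) = 0.3319
P = 0.1 + (1 - 0.1) * 0.3319
P = 0.3987

0.3987


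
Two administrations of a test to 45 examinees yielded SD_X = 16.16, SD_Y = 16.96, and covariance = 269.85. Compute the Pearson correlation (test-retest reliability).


r = cov(X,Y) / (SD_X * SD_Y)
r = 269.85 / (16.16 * 16.96)
r = 269.85 / 274.0736
r = 0.9846

0.9846


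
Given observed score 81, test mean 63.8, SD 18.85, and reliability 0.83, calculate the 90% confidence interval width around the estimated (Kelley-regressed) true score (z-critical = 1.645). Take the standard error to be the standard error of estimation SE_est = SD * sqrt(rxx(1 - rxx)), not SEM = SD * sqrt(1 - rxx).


True score estimate = 0.83*81 + 0.17*63.8 = 78.076
SE_est = SD * sqrt(rxx * (1 - rxx)) = 18.85 * sqrt(0.83 * 0.17) = 18.85 * sqrt(0.1411) = 7.080678
CI = T_est +/- z * SE_est, so width = 2 * z * SE_est = 2 * 1.645 * 7.080678
Width = 23.2954

23.2954


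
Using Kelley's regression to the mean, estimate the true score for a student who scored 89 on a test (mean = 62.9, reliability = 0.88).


T_est = rxx * X + (1 - rxx) * mean
T_est = 0.88 * 89 + 0.12 * 62.9
T_est = 78.32 + 7.548
T_est = 85.868

85.868


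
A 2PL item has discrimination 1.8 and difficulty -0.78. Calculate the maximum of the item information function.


For 2PL, max info at theta = b = -0.78
I_max = a^2 / 4 = 1.8^2 / 4
= 3.24 / 4
I_max = 0.81

0.81


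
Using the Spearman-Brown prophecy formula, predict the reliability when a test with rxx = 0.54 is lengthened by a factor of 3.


r_new = (n * rxx) / (1 + (n-1) * rxx)
r_new = (3 * 0.54) / (1 + 2 * 0.54)
r_new = 1.62 / 2.08
r_new = 0.7788

0.7788


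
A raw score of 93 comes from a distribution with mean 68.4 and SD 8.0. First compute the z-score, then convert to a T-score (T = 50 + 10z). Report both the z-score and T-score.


z = (X - mean) / SD = (93 - 68.4) / 8.0
z = 24.6 / 8.0
z = 3.075
T-score = T = 50 + 10z
Carry z at full precision (z = 24.6 / 8.0) into the conversion:
T-score = 50 + 10 * (24.6 / 8.0) = 50 + 246 / 8.0
T-score = 50 + 30.75
T-score = 80.75

80.75


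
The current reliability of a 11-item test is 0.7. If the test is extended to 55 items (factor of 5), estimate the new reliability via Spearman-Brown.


r_new = (n * rxx) / (1 + (n-1) * rxx)
r_new = (5 * 0.7) / (1 + 4 * 0.7)
r_new = 3.5 / 3.8
r_new = 0.9211

0.9211


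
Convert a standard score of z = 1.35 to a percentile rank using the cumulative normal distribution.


CDF(z) = 0.5 * (1 + erf(z/sqrt(2)))
erf(0.9546) = 0.823
CDF = 0.9115
Percentile rank = 0.9115 * 100 = 91.15

91.15


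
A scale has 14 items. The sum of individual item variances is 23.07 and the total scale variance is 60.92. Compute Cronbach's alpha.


alpha = (k/(k-1)) * (1 - sum(si^2)/s_total^2)
= (14/13) * (1 - 23.07/60.92)
alpha = 0.6691

0.6691


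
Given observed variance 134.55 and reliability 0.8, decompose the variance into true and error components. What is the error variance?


var_true = rxx * var_obs = 0.8 * 134.55 = 107.64
var_error = var_obs - var_true
var_error = 134.55 - 107.64
var_error = 26.91

26.91


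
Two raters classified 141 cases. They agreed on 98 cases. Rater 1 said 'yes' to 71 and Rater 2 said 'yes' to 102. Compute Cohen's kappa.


P_o = 98/141 = 0.695035
P_e = (71*102 + 70*39) / 19881 = 0.501584
kappa = (P_o - P_e) / (1 - P_e)
kappa = (0.695035 - 0.501584) / (1 - 0.501584)
kappa = 0.3881

0.3881


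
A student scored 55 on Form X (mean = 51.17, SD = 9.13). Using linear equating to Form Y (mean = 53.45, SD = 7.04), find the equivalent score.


slope = SD_Y / SD_X = 7.04 / 9.13 ~ 0.7711
intercept = mean_Y - slope * mean_X = 53.45 - (7.04 / 9.13) * 51.17 ~ 13.9936
Y = slope * X + intercept. To avoid rounding drift from the rounded slope/intercept, evaluate the equivalent form Y = mean_Y + SD_Y * (X - mean_X) / SD_X at full precision:
Y = 53.45 + 7.04 * (55 - 51.17) / 9.13
Y = 53.45 + 7.04 * 3.83 / 9.13
Y = 53.45 + 26.9632 / 9.13
Y = 53.45 + 2.9533
Y = 56.4033

56.4033


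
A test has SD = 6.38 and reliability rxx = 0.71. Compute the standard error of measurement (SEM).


SEM = SD * sqrt(1 - rxx)
SEM = 6.38 * sqrt(1 - 0.71)
SEM = 6.38 * sqrt(0.29) = 6.38 * 0.538516
SEM = 3.4357

3.4357


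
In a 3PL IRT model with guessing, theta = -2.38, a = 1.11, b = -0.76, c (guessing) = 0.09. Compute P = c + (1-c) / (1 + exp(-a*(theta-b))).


logit = 1.11*(-2.38 - -0.76) = -1.7982
P* = 1/(1 + exp(--1.7982)) = 0.1421
P = 0.09 + (1 - 0.09) * 0.1421
P = 0.2193

0.2193


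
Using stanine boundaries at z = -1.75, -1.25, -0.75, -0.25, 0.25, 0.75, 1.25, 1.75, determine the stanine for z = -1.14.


Stanine boundaries: [-1.75, -1.25, -0.75, -0.25, 0.25, 0.75, 1.25, 1.75]
z = -1.14
Check each boundary:
  z >= -1.75 -> could be stanine 2
  z >= -1.25 -> could be stanine 3
  z < -0.75
  z < -0.25
  z < 0.25
  z < 0.75
  z < 1.25
  z < 1.75
Highest qualifying boundary gives stanine = 3

3


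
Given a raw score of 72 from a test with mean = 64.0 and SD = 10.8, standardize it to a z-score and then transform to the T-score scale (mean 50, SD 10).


z = (X - mean) / SD = (72 - 64.0) / 10.8
z = 8.0 / 10.8
z = 0.7407
T-score = T = 50 + 10z
Carry z at full precision (z = 8.0 / 10.8) into the conversion:
T-score = 50 + 10 * (8.0 / 10.8) = 50 + 80 / 10.8
T-score = 50 + 7.4074
T-score = 57.4074

57.4074


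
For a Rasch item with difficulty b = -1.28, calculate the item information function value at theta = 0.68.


P = 1/(1+exp(-(0.68--1.28))) = 0.8765
I = P*(1-P) = 0.8765 * 0.1235
I = 0.1082

0.1082


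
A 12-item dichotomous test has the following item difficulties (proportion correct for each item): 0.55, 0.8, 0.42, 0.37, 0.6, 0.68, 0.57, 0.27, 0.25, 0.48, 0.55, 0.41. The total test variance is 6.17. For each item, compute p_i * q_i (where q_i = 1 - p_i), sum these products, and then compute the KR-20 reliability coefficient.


For each item, compute p_i * q_i:
  Item 1: 0.55 * 0.45 = 0.2475
  Item 2: 0.8 * 0.2 = 0.16
  Item 3: 0.42 * 0.58 = 0.2436
  Item 4: 0.37 * 0.63 = 0.2331
  Item 5: 0.6 * 0.4 = 0.24
  Item 6: 0.68 * 0.32 = 0.2176
  Item 7: 0.57 * 0.43 = 0.2451
  Item 8: 0.27 * 0.73 = 0.1971
  Item 9: 0.25 * 0.75 = 0.1875
  Item 10: 0.48 * 0.52 = 0.2496
  Item 11: 0.55 * 0.45 = 0.2475
  Item 12: 0.41 * 0.59 = 0.2419
Sum(p_i * q_i) = 0.2475 + 0.16 + 0.2436 + 0.2331 + 0.24 + 0.2176 + 0.2451 + 0.1971 + 0.1875 + 0.2496 + 0.2475 + 0.2419 = 2.7105
KR-20 = (k/(k-1)) * (1 - Sum(p_i*q_i) / Var_total)
= (12/11) * (1 - 2.7105/6.17)
= 1.0909 * 0.5607
KR-20 = 0.6117

0.6117


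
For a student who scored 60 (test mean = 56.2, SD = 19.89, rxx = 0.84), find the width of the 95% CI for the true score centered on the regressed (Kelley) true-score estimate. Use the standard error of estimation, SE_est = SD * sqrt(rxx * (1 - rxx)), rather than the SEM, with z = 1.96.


True score estimate = 0.84*60 + 0.16*56.2 = 59.392
SE_est = SD * sqrt(rxx * (1 - rxx)) = 19.89 * sqrt(0.84 * 0.16) = 19.89 * sqrt(0.1344) = 7.291794
CI = T_est +/- z * SE_est, so width = 2 * z * SE_est = 2 * 1.96 * 7.291794
Width = 28.5838

28.5838


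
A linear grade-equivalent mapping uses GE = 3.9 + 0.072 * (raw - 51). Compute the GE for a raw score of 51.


raw - median = 51 - 51 = 0
slope * diff = 0.072 * 0 = 0.0
GE = 3.9 + 0.0
GE = 3.9

3.9


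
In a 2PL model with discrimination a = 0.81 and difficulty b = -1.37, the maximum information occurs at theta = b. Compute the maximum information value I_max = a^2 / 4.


For 2PL, max info at theta = b = -1.37
I_max = a^2 / 4 = 0.81^2 / 4
= 0.6561 / 4
I_max = 0.164

0.164


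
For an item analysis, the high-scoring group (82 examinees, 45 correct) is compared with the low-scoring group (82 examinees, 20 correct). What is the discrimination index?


p_upper = 45/82 = 0.5488
p_lower = 20/82 = 0.2439
D = 0.5488 - 0.2439 = 0.3049

0.3049


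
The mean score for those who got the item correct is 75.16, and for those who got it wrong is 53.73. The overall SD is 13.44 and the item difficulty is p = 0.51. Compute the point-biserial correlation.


q = 1 - p = 0.49
rpb = ((M1 - M0) / SD) * sqrt(p * q)
rpb = ((75.16 - 53.73) / 13.44) * sqrt(0.51 * 0.49)
rpb = 0.7971

0.7971


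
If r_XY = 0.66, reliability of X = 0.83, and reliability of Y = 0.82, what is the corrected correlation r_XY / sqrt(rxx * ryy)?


r_corrected = rxy / sqrt(rxx * ryy)
= 0.66 / sqrt(0.83 * 0.82)
= 0.66 / sqrt(0.6806)
= 0.66 / 0.824985
r_corrected = 0.8

0.8


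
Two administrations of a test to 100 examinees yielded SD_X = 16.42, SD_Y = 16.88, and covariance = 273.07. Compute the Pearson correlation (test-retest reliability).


r = cov(X,Y) / (SD_X * SD_Y)
r = 273.07 / (16.42 * 16.88)
r = 273.07 / 277.1696
r = 0.9852

0.9852


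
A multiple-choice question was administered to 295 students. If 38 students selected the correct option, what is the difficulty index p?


Item difficulty p = number correct / total examinees
p = 38 / 295
p = 0.1288

0.1288


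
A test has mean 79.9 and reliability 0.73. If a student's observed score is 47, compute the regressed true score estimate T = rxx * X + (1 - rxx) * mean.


T_est = rxx * X + (1 - rxx) * mean
T_est = 0.73 * 47 + 0.27 * 79.9
T_est = 34.31 + 21.573
T_est = 55.883

55.883


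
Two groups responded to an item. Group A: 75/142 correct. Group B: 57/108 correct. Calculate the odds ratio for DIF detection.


Odds_A = 75/67 = 1.1194
Odds_B = 57/51 = 1.1176
OR = Odds_A / Odds_B = 1.1194 / 1.1176
Exactly, OR = (75 * 51) / (67 * 57) = 3825 / 3819
OR = 1.0016

1.0016


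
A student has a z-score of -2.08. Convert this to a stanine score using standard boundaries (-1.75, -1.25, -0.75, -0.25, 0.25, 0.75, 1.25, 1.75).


Stanine boundaries: [-1.75, -1.25, -0.75, -0.25, 0.25, 0.75, 1.25, 1.75]
z = -2.08
Check each boundary:
  z < -1.75
  z < -1.25
  z < -0.75
  z < -0.25
  z < 0.25
  z < 0.75
  z < 1.25
  z < 1.75
Highest qualifying boundary gives stanine = 1

1


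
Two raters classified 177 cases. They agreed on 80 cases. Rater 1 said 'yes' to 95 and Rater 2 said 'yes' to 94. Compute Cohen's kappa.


P_o = 80/177 = 0.451977
P_e = (95*94 + 82*83) / 31329 = 0.502282
kappa = (P_o - P_e) / (1 - P_e)
kappa = (0.451977 - 0.502282) / (1 - 0.502282)
kappa = -0.1011

-0.1011


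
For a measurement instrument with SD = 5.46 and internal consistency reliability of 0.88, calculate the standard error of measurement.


SEM = SD * sqrt(1 - rxx)
SEM = 5.46 * sqrt(1 - 0.88)
SEM = 5.46 * sqrt(0.12) = 5.46 * 0.34641
SEM = 1.8914

1.8914


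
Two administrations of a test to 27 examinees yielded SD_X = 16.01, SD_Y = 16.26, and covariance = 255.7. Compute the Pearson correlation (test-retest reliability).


r = cov(X,Y) / (SD_X * SD_Y)
r = 255.7 / (16.01 * 16.26)
r = 255.7 / 260.3226
r = 0.9822

0.9822


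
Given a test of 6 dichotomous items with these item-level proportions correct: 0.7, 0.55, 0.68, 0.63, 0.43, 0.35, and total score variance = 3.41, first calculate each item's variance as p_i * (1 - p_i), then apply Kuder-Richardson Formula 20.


For each item, compute p_i * q_i:
  Item 1: 0.7 * 0.3 = 0.21
  Item 2: 0.55 * 0.45 = 0.2475
  Item 3: 0.68 * 0.32 = 0.2176
  Item 4: 0.63 * 0.37 = 0.2331
  Item 5: 0.43 * 0.57 = 0.2451
  Item 6: 0.35 * 0.65 = 0.2275
Sum(p_i * q_i) = 0.21 + 0.2475 + 0.2176 + 0.2331 + 0.2451 + 0.2275 = 1.3808
KR-20 = (k/(k-1)) * (1 - Sum(p_i*q_i) / Var_total)
= (6/5) * (1 - 1.3808/3.41)
= 1.2 * 0.5951
KR-20 = 0.7141

0.7141


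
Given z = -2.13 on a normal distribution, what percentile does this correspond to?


CDF(z) = 0.5 * (1 + erf(z/sqrt(2)))
erf(-1.5061) = -0.9668
CDF = 0.0166
Percentile rank = 0.0166 * 100 = 1.66

1.66


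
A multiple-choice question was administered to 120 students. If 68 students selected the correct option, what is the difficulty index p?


Item difficulty p = number correct / total examinees
p = 68 / 120
p = 0.5667

0.5667


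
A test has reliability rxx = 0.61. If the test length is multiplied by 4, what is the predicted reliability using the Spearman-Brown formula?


r_new = (n * rxx) / (1 + (n-1) * rxx)
r_new = (4 * 0.61) / (1 + 3 * 0.61)
r_new = 2.44 / 2.83
r_new = 0.8622

0.8622


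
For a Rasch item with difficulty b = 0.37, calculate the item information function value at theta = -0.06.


P = 1/(1+exp(-(-0.06-0.37))) = 0.3941
I = P*(1-P) = 0.3941 * 0.6059
I = 0.2388

0.2388


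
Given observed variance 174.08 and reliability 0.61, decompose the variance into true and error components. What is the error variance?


var_true = rxx * var_obs = 0.61 * 174.08 = 106.1888
var_error = var_obs - var_true
var_error = 174.08 - 106.1888
var_error = 67.8912

67.8912


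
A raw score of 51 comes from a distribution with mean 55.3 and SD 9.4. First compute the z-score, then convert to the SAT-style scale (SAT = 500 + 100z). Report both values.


z = (X - mean) / SD = (51 - 55.3) / 9.4
z = -4.3 / 9.4
z = -0.4574
SAT-scale = SAT = 500 + 100z
Carry z at full precision (z = -4.3 / 9.4) into the conversion:
SAT-scale = 500 + 100 * (-4.3 / 9.4) = 500 + -430 / 9.4
SAT-scale = 500 + -45.7447
SAT-scale = 454.2553

454.2553


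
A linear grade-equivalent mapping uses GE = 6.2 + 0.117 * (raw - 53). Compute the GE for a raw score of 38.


raw - median = 38 - 53 = -15
slope * diff = 0.117 * -15 = -1.755
GE = 6.2 + -1.755
GE = 4.445

4.445


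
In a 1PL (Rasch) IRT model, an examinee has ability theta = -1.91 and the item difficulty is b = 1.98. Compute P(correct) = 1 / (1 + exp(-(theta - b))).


theta - b = -1.91 - 1.98 = -3.89
exp(-(theta - b)) = exp(3.89) = 48.9109
P = 1 / (1 + 48.9109)
P = 0.02

0.02


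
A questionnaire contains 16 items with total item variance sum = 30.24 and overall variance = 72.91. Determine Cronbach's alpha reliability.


alpha = (k/(k-1)) * (1 - sum(si^2)/s_total^2)
= (16/15) * (1 - 30.24/72.91)
alpha = 0.6243

0.6243


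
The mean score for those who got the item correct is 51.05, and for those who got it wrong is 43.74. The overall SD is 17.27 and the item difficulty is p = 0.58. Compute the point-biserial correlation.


q = 1 - p = 0.42
rpb = ((M1 - M0) / SD) * sqrt(p * q)
rpb = ((51.05 - 43.74) / 17.27) * sqrt(0.58 * 0.42)
rpb = 0.2089

0.2089


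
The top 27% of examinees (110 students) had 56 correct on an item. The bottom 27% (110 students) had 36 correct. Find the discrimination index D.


p_upper = 56/110 = 0.5091
p_lower = 36/110 = 0.3273
D = 0.5091 - 0.3273 = 0.1818

0.1818


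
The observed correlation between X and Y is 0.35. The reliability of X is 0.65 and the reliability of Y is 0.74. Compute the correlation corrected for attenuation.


r_corrected = rxy / sqrt(rxx * ryy)
= 0.35 / sqrt(0.65 * 0.74)
= 0.35 / sqrt(0.481)
= 0.35 / 0.693542
r_corrected = 0.5047

0.5047


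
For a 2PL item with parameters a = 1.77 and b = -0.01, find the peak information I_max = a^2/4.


For 2PL, max info at theta = b = -0.01
I_max = a^2 / 4 = 1.77^2 / 4
= 3.1329 / 4
I_max = 0.7832

0.7832


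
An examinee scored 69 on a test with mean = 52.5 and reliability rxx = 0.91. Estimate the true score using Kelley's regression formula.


T_est = rxx * X + (1 - rxx) * mean
T_est = 0.91 * 69 + 0.09 * 52.5
T_est = 62.79 + 4.725
T_est = 67.515

67.515


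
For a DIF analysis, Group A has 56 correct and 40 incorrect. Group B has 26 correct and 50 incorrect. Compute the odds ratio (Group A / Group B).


Odds_A = 56/40 = 1.4
Odds_B = 26/50 = 0.52
OR = Odds_A / Odds_B = 1.4 / 0.52
Exactly, OR = (56 * 50) / (40 * 26) = 2800 / 1040
OR = 2.6923

2.6923


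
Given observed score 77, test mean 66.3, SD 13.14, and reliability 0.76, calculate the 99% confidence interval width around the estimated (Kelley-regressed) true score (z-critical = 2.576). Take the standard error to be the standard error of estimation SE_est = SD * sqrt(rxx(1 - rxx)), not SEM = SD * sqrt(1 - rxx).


True score estimate = 0.76*77 + 0.24*66.3 = 74.432
SE_est = SD * sqrt(rxx * (1 - rxx)) = 13.14 * sqrt(0.76 * 0.24) = 13.14 * sqrt(0.1824) = 5.611872
CI = T_est +/- z * SE_est, so width = 2 * z * SE_est = 2 * 2.576 * 5.611872
Width = 28.9124

28.9124


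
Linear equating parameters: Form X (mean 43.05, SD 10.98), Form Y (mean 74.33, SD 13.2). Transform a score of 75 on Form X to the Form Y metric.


slope = SD_Y / SD_X = 13.2 / 10.98 ~ 1.2022
intercept = mean_Y - slope * mean_X = 74.33 - (13.2 / 10.98) * 43.05 ~ 22.5759
Y = slope * X + intercept. To avoid rounding drift from the rounded slope/intercept, evaluate the equivalent form Y = mean_Y + SD_Y * (X - mean_X) / SD_X at full precision:
Y = 74.33 + 13.2 * (75 - 43.05) / 10.98
Y = 74.33 + 13.2 * 31.95 / 10.98
Y = 74.33 + 421.74 / 10.98
Y = 74.33 + 38.4098
Y = 112.7398

112.7398


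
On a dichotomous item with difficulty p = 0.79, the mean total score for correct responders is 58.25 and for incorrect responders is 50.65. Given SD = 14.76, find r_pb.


q = 1 - p = 0.21
rpb = ((M1 - M0) / SD) * sqrt(p * q)
rpb = ((58.25 - 50.65) / 14.76) * sqrt(0.79 * 0.21)
rpb = 0.2097

0.2097


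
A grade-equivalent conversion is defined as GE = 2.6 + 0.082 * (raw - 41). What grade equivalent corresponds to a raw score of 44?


raw - median = 44 - 41 = 3
slope * diff = 0.082 * 3 = 0.246
GE = 2.6 + 0.246
GE = 2.846

2.846


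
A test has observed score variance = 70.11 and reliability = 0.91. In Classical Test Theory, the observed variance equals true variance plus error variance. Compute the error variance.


var_true = rxx * var_obs = 0.91 * 70.11 = 63.8001
var_error = var_obs - var_true
var_error = 70.11 - 63.8001
var_error = 6.3099

6.3099


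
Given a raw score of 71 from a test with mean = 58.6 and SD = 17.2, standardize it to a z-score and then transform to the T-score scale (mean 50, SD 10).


z = (X - mean) / SD = (71 - 58.6) / 17.2
z = 12.4 / 17.2
z = 0.7209
T-score = T = 50 + 10z
Carry z at full precision (z = 12.4 / 17.2) into the conversion:
T-score = 50 + 10 * (12.4 / 17.2) = 50 + 124 / 17.2
T-score = 50 + 7.2093
T-score = 57.2093

57.2093


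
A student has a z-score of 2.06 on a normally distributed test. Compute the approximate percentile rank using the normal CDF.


CDF(z) = 0.5 * (1 + erf(z/sqrt(2)))
erf(1.4566) = 0.9606
CDF = 0.9803
Percentile rank = 0.9803 * 100 = 98.03

98.03


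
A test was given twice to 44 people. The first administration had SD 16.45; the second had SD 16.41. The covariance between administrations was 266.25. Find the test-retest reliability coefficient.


r = cov(X,Y) / (SD_X * SD_Y)
r = 266.25 / (16.45 * 16.41)
r = 266.25 / 269.9445
r = 0.9863

0.9863


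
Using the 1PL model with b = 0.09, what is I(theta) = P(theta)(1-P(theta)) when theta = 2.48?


P = 1/(1+exp(-(2.48-0.09))) = 0.9161
I = P*(1-P) = 0.9161 * 0.0839
I = 0.0769

0.0769


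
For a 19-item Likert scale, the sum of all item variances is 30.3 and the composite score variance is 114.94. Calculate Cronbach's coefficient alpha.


alpha = (k/(k-1)) * (1 - sum(si^2)/s_total^2)
= (19/18) * (1 - 30.3/114.94)
alpha = 0.7773

0.7773


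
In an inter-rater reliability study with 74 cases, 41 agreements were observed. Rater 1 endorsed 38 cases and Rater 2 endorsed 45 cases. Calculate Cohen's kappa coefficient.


P_o = 41/74 = 0.554054
P_e = (38*45 + 36*29) / 5476 = 0.502922
kappa = (P_o - P_e) / (1 - P_e)
kappa = (0.554054 - 0.502922) / (1 - 0.502922)
kappa = 0.1029

0.1029


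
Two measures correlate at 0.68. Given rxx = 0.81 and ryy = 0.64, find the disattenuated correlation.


r_corrected = rxy / sqrt(rxx * ryy)
= 0.68 / sqrt(0.81 * 0.64)
= 0.68 / sqrt(0.5184)
= 0.68 / 0.72
r_corrected = 0.9444

0.9444


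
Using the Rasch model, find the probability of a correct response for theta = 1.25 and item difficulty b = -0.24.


theta - b = 1.25 - -0.24 = 1.49
exp(-(theta - b)) = exp(-1.49) = 0.2254
P = 1 / (1 + 0.2254)
P = 0.8161

0.8161


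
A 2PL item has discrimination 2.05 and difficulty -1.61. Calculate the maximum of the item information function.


For 2PL, max info at theta = b = -1.61
I_max = a^2 / 4 = 2.05^2 / 4
= 4.2025 / 4
I_max = 1.0506

1.0506


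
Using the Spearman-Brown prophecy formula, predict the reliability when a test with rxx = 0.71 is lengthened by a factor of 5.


r_new = (n * rxx) / (1 + (n-1) * rxx)
r_new = (5 * 0.71) / (1 + 4 * 0.71)
r_new = 3.55 / 3.84
r_new = 0.9245

0.9245


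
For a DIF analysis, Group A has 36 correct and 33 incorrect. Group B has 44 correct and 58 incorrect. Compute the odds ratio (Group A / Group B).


Odds_A = 36/33 = 1.0909
Odds_B = 44/58 = 0.7586
OR = Odds_A / Odds_B = 1.0909 / 0.7586
Exactly, OR = (36 * 58) / (33 * 44) = 2088 / 1452
OR = 1.438

1.438


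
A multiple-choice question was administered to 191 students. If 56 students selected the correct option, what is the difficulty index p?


Item difficulty p = number correct / total examinees
p = 56 / 191
p = 0.2932

0.2932


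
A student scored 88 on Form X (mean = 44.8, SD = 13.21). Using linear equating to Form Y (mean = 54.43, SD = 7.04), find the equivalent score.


slope = SD_Y / SD_X = 7.04 / 13.21 ~ 0.5329
intercept = mean_Y - slope * mean_X = 54.43 - (7.04 / 13.21) * 44.8 ~ 30.5548
Y = slope * X + intercept. To avoid rounding drift from the rounded slope/intercept, evaluate the equivalent form Y = mean_Y + SD_Y * (X - mean_X) / SD_X at full precision:
Y = 54.43 + 7.04 * (88 - 44.8) / 13.21
Y = 54.43 + 7.04 * 43.2 / 13.21
Y = 54.43 + 304.128 / 13.21
Y = 54.43 + 23.0226
Y = 77.4526

77.4526


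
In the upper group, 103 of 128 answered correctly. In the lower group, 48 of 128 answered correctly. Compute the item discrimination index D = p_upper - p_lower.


p_upper = 103/128 = 0.8047
p_lower = 48/128 = 0.375
D = 0.8047 - 0.375 = 0.4297

0.4297


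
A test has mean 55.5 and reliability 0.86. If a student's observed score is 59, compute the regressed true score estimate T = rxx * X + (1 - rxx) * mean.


T_est = rxx * X + (1 - rxx) * mean
T_est = 0.86 * 59 + 0.14 * 55.5
T_est = 50.74 + 7.77
T_est = 58.51

58.51


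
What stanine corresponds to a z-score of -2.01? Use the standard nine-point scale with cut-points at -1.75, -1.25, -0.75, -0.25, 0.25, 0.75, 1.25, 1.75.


Stanine boundaries: [-1.75, -1.25, -0.75, -0.25, 0.25, 0.75, 1.25, 1.75]
z = -2.01
Check each boundary:
  z < -1.75
  z < -1.25
  z < -0.75
  z < -0.25
  z < 0.25
  z < 0.75
  z < 1.25
  z < 1.75
Highest qualifying boundary gives stanine = 1

1


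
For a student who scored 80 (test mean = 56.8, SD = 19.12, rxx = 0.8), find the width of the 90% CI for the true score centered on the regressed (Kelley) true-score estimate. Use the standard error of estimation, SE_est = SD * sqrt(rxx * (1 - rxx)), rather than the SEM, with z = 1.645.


True score estimate = 0.8*80 + 0.2*56.8 = 75.36
SE_est = SD * sqrt(rxx * (1 - rxx)) = 19.12 * sqrt(0.8 * 0.2) = 19.12 * sqrt(0.16) = 7.648
CI = T_est +/- z * SE_est, so width = 2 * z * SE_est = 2 * 1.645 * 7.648
Width = 25.1619

25.1619


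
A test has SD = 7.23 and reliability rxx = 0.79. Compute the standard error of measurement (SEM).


SEM = SD * sqrt(1 - rxx)
SEM = 7.23 * sqrt(1 - 0.79)
SEM = 7.23 * sqrt(0.21) = 7.23 * 0.458258
SEM = 3.3132

3.3132


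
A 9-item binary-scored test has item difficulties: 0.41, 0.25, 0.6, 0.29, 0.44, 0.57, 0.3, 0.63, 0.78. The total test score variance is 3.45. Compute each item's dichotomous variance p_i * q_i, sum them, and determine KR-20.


For each item, compute p_i * q_i:
  Item 1: 0.41 * 0.59 = 0.2419
  Item 2: 0.25 * 0.75 = 0.1875
  Item 3: 0.6 * 0.4 = 0.24
  Item 4: 0.29 * 0.71 = 0.2059
  Item 5: 0.44 * 0.56 = 0.2464
  Item 6: 0.57 * 0.43 = 0.2451
  Item 7: 0.3 * 0.7 = 0.21
  Item 8: 0.63 * 0.37 = 0.2331
  Item 9: 0.78 * 0.22 = 0.1716
Sum(p_i * q_i) = 0.2419 + 0.1875 + 0.24 + 0.2059 + 0.2464 + 0.2451 + 0.21 + 0.2331 + 0.1716 = 1.9815
KR-20 = (k/(k-1)) * (1 - Sum(p_i*q_i) / Var_total)
= (9/8) * (1 - 1.9815/3.45)
= 1.125 * 0.4257
KR-20 = 0.4789

0.4789


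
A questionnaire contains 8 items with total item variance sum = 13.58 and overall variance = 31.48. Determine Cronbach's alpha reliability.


alpha = (k/(k-1)) * (1 - sum(si^2)/s_total^2)
= (8/7) * (1 - 13.58/31.48)
alpha = 0.6498

0.6498


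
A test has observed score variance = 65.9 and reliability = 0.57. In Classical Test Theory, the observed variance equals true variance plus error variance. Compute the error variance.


var_true = rxx * var_obs = 0.57 * 65.9 = 37.563
var_error = var_obs - var_true
var_error = 65.9 - 37.563
var_error = 28.337

28.337


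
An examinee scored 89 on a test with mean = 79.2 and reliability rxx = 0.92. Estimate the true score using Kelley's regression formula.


T_est = rxx * X + (1 - rxx) * mean
T_est = 0.92 * 89 + 0.08 * 79.2
T_est = 81.88 + 6.336
T_est = 88.216

88.216


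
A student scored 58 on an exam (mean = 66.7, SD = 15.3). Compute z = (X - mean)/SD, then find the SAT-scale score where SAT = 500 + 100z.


z = (X - mean) / SD = (58 - 66.7) / 15.3
z = -8.7 / 15.3
z = -0.5686
SAT-scale = SAT = 500 + 100z
Carry z at full precision (z = -8.7 / 15.3) into the conversion:
SAT-scale = 500 + 100 * (-8.7 / 15.3) = 500 + -870 / 15.3
SAT-scale = 500 + -56.8627
SAT-scale = 443.1373

443.1373


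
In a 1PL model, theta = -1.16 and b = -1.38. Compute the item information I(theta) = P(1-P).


P = 1/(1+exp(-(-1.16--1.38))) = 0.5548
I = P*(1-P) = 0.5548 * 0.4452
I = 0.247

0.247


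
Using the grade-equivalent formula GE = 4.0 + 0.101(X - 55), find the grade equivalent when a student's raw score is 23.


raw - median = 23 - 55 = -32
slope * diff = 0.101 * -32 = -3.232
GE = 4.0 + -3.232
GE = 0.768

0.768


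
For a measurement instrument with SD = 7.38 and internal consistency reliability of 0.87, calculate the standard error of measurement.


SEM = SD * sqrt(1 - rxx)
SEM = 7.38 * sqrt(1 - 0.87)
SEM = 7.38 * sqrt(0.13) = 7.38 * 0.360555
SEM = 2.6609

2.6609


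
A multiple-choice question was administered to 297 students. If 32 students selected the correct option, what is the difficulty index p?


Item difficulty p = number correct / total examinees
p = 32 / 297
p = 0.1077

0.1077


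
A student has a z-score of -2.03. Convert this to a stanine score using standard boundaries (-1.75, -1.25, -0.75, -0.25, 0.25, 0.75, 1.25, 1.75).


Stanine boundaries: [-1.75, -1.25, -0.75, -0.25, 0.25, 0.75, 1.25, 1.75]
z = -2.03
Check each boundary:
  z < -1.75
  z < -1.25
  z < -0.75
  z < -0.25
  z < 0.25
  z < 0.75
  z < 1.25
  z < 1.75
Highest qualifying boundary gives stanine = 1

1


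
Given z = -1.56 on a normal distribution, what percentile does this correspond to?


CDF(z) = 0.5 * (1 + erf(z/sqrt(2)))
erf(-1.1031) = -0.8812
CDF = 0.0594
Percentile rank = 0.0594 * 100 = 5.94

5.94
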